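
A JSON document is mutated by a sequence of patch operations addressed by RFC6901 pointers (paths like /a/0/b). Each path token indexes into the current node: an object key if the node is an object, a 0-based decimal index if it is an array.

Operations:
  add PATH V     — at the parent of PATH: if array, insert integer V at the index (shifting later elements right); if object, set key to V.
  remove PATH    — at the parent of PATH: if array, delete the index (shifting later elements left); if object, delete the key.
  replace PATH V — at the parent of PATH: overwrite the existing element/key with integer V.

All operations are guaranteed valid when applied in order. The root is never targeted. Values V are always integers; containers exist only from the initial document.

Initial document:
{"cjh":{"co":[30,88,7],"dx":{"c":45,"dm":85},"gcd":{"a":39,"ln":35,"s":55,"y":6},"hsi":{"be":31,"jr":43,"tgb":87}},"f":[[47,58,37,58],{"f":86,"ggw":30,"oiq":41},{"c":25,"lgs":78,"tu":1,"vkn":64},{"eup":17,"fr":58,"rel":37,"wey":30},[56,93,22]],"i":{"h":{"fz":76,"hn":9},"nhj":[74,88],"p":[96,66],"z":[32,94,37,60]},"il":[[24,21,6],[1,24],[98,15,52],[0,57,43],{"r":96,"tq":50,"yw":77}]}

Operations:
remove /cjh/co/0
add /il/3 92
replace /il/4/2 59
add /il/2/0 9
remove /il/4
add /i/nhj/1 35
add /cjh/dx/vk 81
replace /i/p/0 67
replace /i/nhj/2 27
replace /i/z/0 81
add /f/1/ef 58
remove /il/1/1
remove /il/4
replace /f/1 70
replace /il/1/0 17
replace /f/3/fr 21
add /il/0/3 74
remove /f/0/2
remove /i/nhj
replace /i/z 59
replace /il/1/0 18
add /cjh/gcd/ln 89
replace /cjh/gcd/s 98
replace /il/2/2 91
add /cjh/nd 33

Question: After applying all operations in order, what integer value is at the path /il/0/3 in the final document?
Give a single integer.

Answer: 74

Derivation:
After op 1 (remove /cjh/co/0): {"cjh":{"co":[88,7],"dx":{"c":45,"dm":85},"gcd":{"a":39,"ln":35,"s":55,"y":6},"hsi":{"be":31,"jr":43,"tgb":87}},"f":[[47,58,37,58],{"f":86,"ggw":30,"oiq":41},{"c":25,"lgs":78,"tu":1,"vkn":64},{"eup":17,"fr":58,"rel":37,"wey":30},[56,93,22]],"i":{"h":{"fz":76,"hn":9},"nhj":[74,88],"p":[96,66],"z":[32,94,37,60]},"il":[[24,21,6],[1,24],[98,15,52],[0,57,43],{"r":96,"tq":50,"yw":77}]}
After op 3 (replace /il/4/2 59): {"cjh":{"co":[88,7],"dx":{"c":45,"dm":85},"gcd":{"a":39,"ln":35,"s":55,"y":6},"hsi":{"be":31,"jr":43,"tgb":87}},"f":[[47,58,37,58],{"f":86,"ggw":30,"oiq":41},{"c":25,"lgs":78,"tu":1,"vkn":64},{"eup":17,"fr":58,"rel":37,"wey":30},[56,93,22]],"i":{"h":{"fz":76,"hn":9},"nhj":[74,88],"p":[96,66],"z":[32,94,37,60]},"il":[[24,21,6],[1,24],[98,15,52],92,[0,57,59],{"r":96,"tq":50,"yw":77}]}
After op 5 (remove /il/4): {"cjh":{"co":[88,7],"dx":{"c":45,"dm":85},"gcd":{"a":39,"ln":35,"s":55,"y":6},"hsi":{"be":31,"jr":43,"tgb":87}},"f":[[47,58,37,58],{"f":86,"ggw":30,"oiq":41},{"c":25,"lgs":78,"tu":1,"vkn":64},{"eup":17,"fr":58,"rel":37,"wey":30},[56,93,22]],"i":{"h":{"fz":76,"hn":9},"nhj":[74,88],"p":[96,66],"z":[32,94,37,60]},"il":[[24,21,6],[1,24],[9,98,15,52],92,{"r":96,"tq":50,"yw":77}]}
After op 7 (add /cjh/dx/vk 81): {"cjh":{"co":[88,7],"dx":{"c":45,"dm":85,"vk":81},"gcd":{"a":39,"ln":35,"s":55,"y":6},"hsi":{"be":31,"jr":43,"tgb":87}},"f":[[47,58,37,58],{"f":86,"ggw":30,"oiq":41},{"c":25,"lgs":78,"tu":1,"vkn":64},{"eup":17,"fr":58,"rel":37,"wey":30},[56,93,22]],"i":{"h":{"fz":76,"hn":9},"nhj":[74,35,88],"p":[96,66],"z":[32,94,37,60]},"il":[[24,21,6],[1,24],[9,98,15,52],92,{"r":96,"tq":50,"yw":77}]}
After op 9 (replace /i/nhj/2 27): {"cjh":{"co":[88,7],"dx":{"c":45,"dm":85,"vk":81},"gcd":{"a":39,"ln":35,"s":55,"y":6},"hsi":{"be":31,"jr":43,"tgb":87}},"f":[[47,58,37,58],{"f":86,"ggw":30,"oiq":41},{"c":25,"lgs":78,"tu":1,"vkn":64},{"eup":17,"fr":58,"rel":37,"wey":30},[56,93,22]],"i":{"h":{"fz":76,"hn":9},"nhj":[74,35,27],"p":[67,66],"z":[32,94,37,60]},"il":[[24,21,6],[1,24],[9,98,15,52],92,{"r":96,"tq":50,"yw":77}]}
After op 11 (add /f/1/ef 58): {"cjh":{"co":[88,7],"dx":{"c":45,"dm":85,"vk":81},"gcd":{"a":39,"ln":35,"s":55,"y":6},"hsi":{"be":31,"jr":43,"tgb":87}},"f":[[47,58,37,58],{"ef":58,"f":86,"ggw":30,"oiq":41},{"c":25,"lgs":78,"tu":1,"vkn":64},{"eup":17,"fr":58,"rel":37,"wey":30},[56,93,22]],"i":{"h":{"fz":76,"hn":9},"nhj":[74,35,27],"p":[67,66],"z":[81,94,37,60]},"il":[[24,21,6],[1,24],[9,98,15,52],92,{"r":96,"tq":50,"yw":77}]}
After op 13 (remove /il/4): {"cjh":{"co":[88,7],"dx":{"c":45,"dm":85,"vk":81},"gcd":{"a":39,"ln":35,"s":55,"y":6},"hsi":{"be":31,"jr":43,"tgb":87}},"f":[[47,58,37,58],{"ef":58,"f":86,"ggw":30,"oiq":41},{"c":25,"lgs":78,"tu":1,"vkn":64},{"eup":17,"fr":58,"rel":37,"wey":30},[56,93,22]],"i":{"h":{"fz":76,"hn":9},"nhj":[74,35,27],"p":[67,66],"z":[81,94,37,60]},"il":[[24,21,6],[1],[9,98,15,52],92]}
After op 15 (replace /il/1/0 17): {"cjh":{"co":[88,7],"dx":{"c":45,"dm":85,"vk":81},"gcd":{"a":39,"ln":35,"s":55,"y":6},"hsi":{"be":31,"jr":43,"tgb":87}},"f":[[47,58,37,58],70,{"c":25,"lgs":78,"tu":1,"vkn":64},{"eup":17,"fr":58,"rel":37,"wey":30},[56,93,22]],"i":{"h":{"fz":76,"hn":9},"nhj":[74,35,27],"p":[67,66],"z":[81,94,37,60]},"il":[[24,21,6],[17],[9,98,15,52],92]}
After op 17 (add /il/0/3 74): {"cjh":{"co":[88,7],"dx":{"c":45,"dm":85,"vk":81},"gcd":{"a":39,"ln":35,"s":55,"y":6},"hsi":{"be":31,"jr":43,"tgb":87}},"f":[[47,58,37,58],70,{"c":25,"lgs":78,"tu":1,"vkn":64},{"eup":17,"fr":21,"rel":37,"wey":30},[56,93,22]],"i":{"h":{"fz":76,"hn":9},"nhj":[74,35,27],"p":[67,66],"z":[81,94,37,60]},"il":[[24,21,6,74],[17],[9,98,15,52],92]}
After op 19 (remove /i/nhj): {"cjh":{"co":[88,7],"dx":{"c":45,"dm":85,"vk":81},"gcd":{"a":39,"ln":35,"s":55,"y":6},"hsi":{"be":31,"jr":43,"tgb":87}},"f":[[47,58,58],70,{"c":25,"lgs":78,"tu":1,"vkn":64},{"eup":17,"fr":21,"rel":37,"wey":30},[56,93,22]],"i":{"h":{"fz":76,"hn":9},"p":[67,66],"z":[81,94,37,60]},"il":[[24,21,6,74],[17],[9,98,15,52],92]}
After op 21 (replace /il/1/0 18): {"cjh":{"co":[88,7],"dx":{"c":45,"dm":85,"vk":81},"gcd":{"a":39,"ln":35,"s":55,"y":6},"hsi":{"be":31,"jr":43,"tgb":87}},"f":[[47,58,58],70,{"c":25,"lgs":78,"tu":1,"vkn":64},{"eup":17,"fr":21,"rel":37,"wey":30},[56,93,22]],"i":{"h":{"fz":76,"hn":9},"p":[67,66],"z":59},"il":[[24,21,6,74],[18],[9,98,15,52],92]}
After op 23 (replace /cjh/gcd/s 98): {"cjh":{"co":[88,7],"dx":{"c":45,"dm":85,"vk":81},"gcd":{"a":39,"ln":89,"s":98,"y":6},"hsi":{"be":31,"jr":43,"tgb":87}},"f":[[47,58,58],70,{"c":25,"lgs":78,"tu":1,"vkn":64},{"eup":17,"fr":21,"rel":37,"wey":30},[56,93,22]],"i":{"h":{"fz":76,"hn":9},"p":[67,66],"z":59},"il":[[24,21,6,74],[18],[9,98,15,52],92]}
Value at /il/0/3: 74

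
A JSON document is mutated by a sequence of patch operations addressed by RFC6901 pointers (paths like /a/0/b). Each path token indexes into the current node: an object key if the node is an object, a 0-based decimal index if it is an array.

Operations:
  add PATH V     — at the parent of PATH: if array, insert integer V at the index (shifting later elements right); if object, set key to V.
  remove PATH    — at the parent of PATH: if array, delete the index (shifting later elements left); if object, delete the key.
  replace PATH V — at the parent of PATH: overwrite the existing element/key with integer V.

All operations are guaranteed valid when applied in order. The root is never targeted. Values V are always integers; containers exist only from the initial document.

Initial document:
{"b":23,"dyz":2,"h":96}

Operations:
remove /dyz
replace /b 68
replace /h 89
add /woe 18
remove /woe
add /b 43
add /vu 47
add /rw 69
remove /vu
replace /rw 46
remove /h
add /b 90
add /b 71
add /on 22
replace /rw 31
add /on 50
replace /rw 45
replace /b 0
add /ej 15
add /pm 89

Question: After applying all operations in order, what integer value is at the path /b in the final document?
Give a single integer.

Answer: 0

Derivation:
After op 1 (remove /dyz): {"b":23,"h":96}
After op 2 (replace /b 68): {"b":68,"h":96}
After op 3 (replace /h 89): {"b":68,"h":89}
After op 4 (add /woe 18): {"b":68,"h":89,"woe":18}
After op 5 (remove /woe): {"b":68,"h":89}
After op 6 (add /b 43): {"b":43,"h":89}
After op 7 (add /vu 47): {"b":43,"h":89,"vu":47}
After op 8 (add /rw 69): {"b":43,"h":89,"rw":69,"vu":47}
After op 9 (remove /vu): {"b":43,"h":89,"rw":69}
After op 10 (replace /rw 46): {"b":43,"h":89,"rw":46}
After op 11 (remove /h): {"b":43,"rw":46}
After op 12 (add /b 90): {"b":90,"rw":46}
After op 13 (add /b 71): {"b":71,"rw":46}
After op 14 (add /on 22): {"b":71,"on":22,"rw":46}
After op 15 (replace /rw 31): {"b":71,"on":22,"rw":31}
After op 16 (add /on 50): {"b":71,"on":50,"rw":31}
After op 17 (replace /rw 45): {"b":71,"on":50,"rw":45}
After op 18 (replace /b 0): {"b":0,"on":50,"rw":45}
After op 19 (add /ej 15): {"b":0,"ej":15,"on":50,"rw":45}
After op 20 (add /pm 89): {"b":0,"ej":15,"on":50,"pm":89,"rw":45}
Value at /b: 0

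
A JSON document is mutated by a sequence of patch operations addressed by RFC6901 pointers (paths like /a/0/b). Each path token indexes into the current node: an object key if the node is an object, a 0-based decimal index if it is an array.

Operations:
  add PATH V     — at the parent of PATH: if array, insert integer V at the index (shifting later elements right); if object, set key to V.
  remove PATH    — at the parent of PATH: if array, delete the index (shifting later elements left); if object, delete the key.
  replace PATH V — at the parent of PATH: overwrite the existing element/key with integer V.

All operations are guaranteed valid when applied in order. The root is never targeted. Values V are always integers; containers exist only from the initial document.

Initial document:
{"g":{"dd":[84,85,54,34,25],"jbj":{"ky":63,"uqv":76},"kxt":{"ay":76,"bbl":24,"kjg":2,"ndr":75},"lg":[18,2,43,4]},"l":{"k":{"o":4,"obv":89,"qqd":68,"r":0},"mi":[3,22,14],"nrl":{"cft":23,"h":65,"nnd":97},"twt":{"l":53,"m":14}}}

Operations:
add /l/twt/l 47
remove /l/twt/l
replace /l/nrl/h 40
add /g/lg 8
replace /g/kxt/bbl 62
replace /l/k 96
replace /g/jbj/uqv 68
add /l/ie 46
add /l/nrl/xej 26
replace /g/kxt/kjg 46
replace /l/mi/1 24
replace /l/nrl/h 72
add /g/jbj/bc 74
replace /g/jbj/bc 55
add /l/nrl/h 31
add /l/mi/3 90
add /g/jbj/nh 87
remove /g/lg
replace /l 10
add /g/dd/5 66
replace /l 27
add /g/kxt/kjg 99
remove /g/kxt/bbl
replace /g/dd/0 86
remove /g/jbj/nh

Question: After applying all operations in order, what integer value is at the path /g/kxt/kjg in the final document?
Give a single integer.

Answer: 99

Derivation:
After op 1 (add /l/twt/l 47): {"g":{"dd":[84,85,54,34,25],"jbj":{"ky":63,"uqv":76},"kxt":{"ay":76,"bbl":24,"kjg":2,"ndr":75},"lg":[18,2,43,4]},"l":{"k":{"o":4,"obv":89,"qqd":68,"r":0},"mi":[3,22,14],"nrl":{"cft":23,"h":65,"nnd":97},"twt":{"l":47,"m":14}}}
After op 2 (remove /l/twt/l): {"g":{"dd":[84,85,54,34,25],"jbj":{"ky":63,"uqv":76},"kxt":{"ay":76,"bbl":24,"kjg":2,"ndr":75},"lg":[18,2,43,4]},"l":{"k":{"o":4,"obv":89,"qqd":68,"r":0},"mi":[3,22,14],"nrl":{"cft":23,"h":65,"nnd":97},"twt":{"m":14}}}
After op 3 (replace /l/nrl/h 40): {"g":{"dd":[84,85,54,34,25],"jbj":{"ky":63,"uqv":76},"kxt":{"ay":76,"bbl":24,"kjg":2,"ndr":75},"lg":[18,2,43,4]},"l":{"k":{"o":4,"obv":89,"qqd":68,"r":0},"mi":[3,22,14],"nrl":{"cft":23,"h":40,"nnd":97},"twt":{"m":14}}}
After op 4 (add /g/lg 8): {"g":{"dd":[84,85,54,34,25],"jbj":{"ky":63,"uqv":76},"kxt":{"ay":76,"bbl":24,"kjg":2,"ndr":75},"lg":8},"l":{"k":{"o":4,"obv":89,"qqd":68,"r":0},"mi":[3,22,14],"nrl":{"cft":23,"h":40,"nnd":97},"twt":{"m":14}}}
After op 5 (replace /g/kxt/bbl 62): {"g":{"dd":[84,85,54,34,25],"jbj":{"ky":63,"uqv":76},"kxt":{"ay":76,"bbl":62,"kjg":2,"ndr":75},"lg":8},"l":{"k":{"o":4,"obv":89,"qqd":68,"r":0},"mi":[3,22,14],"nrl":{"cft":23,"h":40,"nnd":97},"twt":{"m":14}}}
After op 6 (replace /l/k 96): {"g":{"dd":[84,85,54,34,25],"jbj":{"ky":63,"uqv":76},"kxt":{"ay":76,"bbl":62,"kjg":2,"ndr":75},"lg":8},"l":{"k":96,"mi":[3,22,14],"nrl":{"cft":23,"h":40,"nnd":97},"twt":{"m":14}}}
After op 7 (replace /g/jbj/uqv 68): {"g":{"dd":[84,85,54,34,25],"jbj":{"ky":63,"uqv":68},"kxt":{"ay":76,"bbl":62,"kjg":2,"ndr":75},"lg":8},"l":{"k":96,"mi":[3,22,14],"nrl":{"cft":23,"h":40,"nnd":97},"twt":{"m":14}}}
After op 8 (add /l/ie 46): {"g":{"dd":[84,85,54,34,25],"jbj":{"ky":63,"uqv":68},"kxt":{"ay":76,"bbl":62,"kjg":2,"ndr":75},"lg":8},"l":{"ie":46,"k":96,"mi":[3,22,14],"nrl":{"cft":23,"h":40,"nnd":97},"twt":{"m":14}}}
After op 9 (add /l/nrl/xej 26): {"g":{"dd":[84,85,54,34,25],"jbj":{"ky":63,"uqv":68},"kxt":{"ay":76,"bbl":62,"kjg":2,"ndr":75},"lg":8},"l":{"ie":46,"k":96,"mi":[3,22,14],"nrl":{"cft":23,"h":40,"nnd":97,"xej":26},"twt":{"m":14}}}
After op 10 (replace /g/kxt/kjg 46): {"g":{"dd":[84,85,54,34,25],"jbj":{"ky":63,"uqv":68},"kxt":{"ay":76,"bbl":62,"kjg":46,"ndr":75},"lg":8},"l":{"ie":46,"k":96,"mi":[3,22,14],"nrl":{"cft":23,"h":40,"nnd":97,"xej":26},"twt":{"m":14}}}
After op 11 (replace /l/mi/1 24): {"g":{"dd":[84,85,54,34,25],"jbj":{"ky":63,"uqv":68},"kxt":{"ay":76,"bbl":62,"kjg":46,"ndr":75},"lg":8},"l":{"ie":46,"k":96,"mi":[3,24,14],"nrl":{"cft":23,"h":40,"nnd":97,"xej":26},"twt":{"m":14}}}
After op 12 (replace /l/nrl/h 72): {"g":{"dd":[84,85,54,34,25],"jbj":{"ky":63,"uqv":68},"kxt":{"ay":76,"bbl":62,"kjg":46,"ndr":75},"lg":8},"l":{"ie":46,"k":96,"mi":[3,24,14],"nrl":{"cft":23,"h":72,"nnd":97,"xej":26},"twt":{"m":14}}}
After op 13 (add /g/jbj/bc 74): {"g":{"dd":[84,85,54,34,25],"jbj":{"bc":74,"ky":63,"uqv":68},"kxt":{"ay":76,"bbl":62,"kjg":46,"ndr":75},"lg":8},"l":{"ie":46,"k":96,"mi":[3,24,14],"nrl":{"cft":23,"h":72,"nnd":97,"xej":26},"twt":{"m":14}}}
After op 14 (replace /g/jbj/bc 55): {"g":{"dd":[84,85,54,34,25],"jbj":{"bc":55,"ky":63,"uqv":68},"kxt":{"ay":76,"bbl":62,"kjg":46,"ndr":75},"lg":8},"l":{"ie":46,"k":96,"mi":[3,24,14],"nrl":{"cft":23,"h":72,"nnd":97,"xej":26},"twt":{"m":14}}}
After op 15 (add /l/nrl/h 31): {"g":{"dd":[84,85,54,34,25],"jbj":{"bc":55,"ky":63,"uqv":68},"kxt":{"ay":76,"bbl":62,"kjg":46,"ndr":75},"lg":8},"l":{"ie":46,"k":96,"mi":[3,24,14],"nrl":{"cft":23,"h":31,"nnd":97,"xej":26},"twt":{"m":14}}}
After op 16 (add /l/mi/3 90): {"g":{"dd":[84,85,54,34,25],"jbj":{"bc":55,"ky":63,"uqv":68},"kxt":{"ay":76,"bbl":62,"kjg":46,"ndr":75},"lg":8},"l":{"ie":46,"k":96,"mi":[3,24,14,90],"nrl":{"cft":23,"h":31,"nnd":97,"xej":26},"twt":{"m":14}}}
After op 17 (add /g/jbj/nh 87): {"g":{"dd":[84,85,54,34,25],"jbj":{"bc":55,"ky":63,"nh":87,"uqv":68},"kxt":{"ay":76,"bbl":62,"kjg":46,"ndr":75},"lg":8},"l":{"ie":46,"k":96,"mi":[3,24,14,90],"nrl":{"cft":23,"h":31,"nnd":97,"xej":26},"twt":{"m":14}}}
After op 18 (remove /g/lg): {"g":{"dd":[84,85,54,34,25],"jbj":{"bc":55,"ky":63,"nh":87,"uqv":68},"kxt":{"ay":76,"bbl":62,"kjg":46,"ndr":75}},"l":{"ie":46,"k":96,"mi":[3,24,14,90],"nrl":{"cft":23,"h":31,"nnd":97,"xej":26},"twt":{"m":14}}}
After op 19 (replace /l 10): {"g":{"dd":[84,85,54,34,25],"jbj":{"bc":55,"ky":63,"nh":87,"uqv":68},"kxt":{"ay":76,"bbl":62,"kjg":46,"ndr":75}},"l":10}
After op 20 (add /g/dd/5 66): {"g":{"dd":[84,85,54,34,25,66],"jbj":{"bc":55,"ky":63,"nh":87,"uqv":68},"kxt":{"ay":76,"bbl":62,"kjg":46,"ndr":75}},"l":10}
After op 21 (replace /l 27): {"g":{"dd":[84,85,54,34,25,66],"jbj":{"bc":55,"ky":63,"nh":87,"uqv":68},"kxt":{"ay":76,"bbl":62,"kjg":46,"ndr":75}},"l":27}
After op 22 (add /g/kxt/kjg 99): {"g":{"dd":[84,85,54,34,25,66],"jbj":{"bc":55,"ky":63,"nh":87,"uqv":68},"kxt":{"ay":76,"bbl":62,"kjg":99,"ndr":75}},"l":27}
After op 23 (remove /g/kxt/bbl): {"g":{"dd":[84,85,54,34,25,66],"jbj":{"bc":55,"ky":63,"nh":87,"uqv":68},"kxt":{"ay":76,"kjg":99,"ndr":75}},"l":27}
After op 24 (replace /g/dd/0 86): {"g":{"dd":[86,85,54,34,25,66],"jbj":{"bc":55,"ky":63,"nh":87,"uqv":68},"kxt":{"ay":76,"kjg":99,"ndr":75}},"l":27}
After op 25 (remove /g/jbj/nh): {"g":{"dd":[86,85,54,34,25,66],"jbj":{"bc":55,"ky":63,"uqv":68},"kxt":{"ay":76,"kjg":99,"ndr":75}},"l":27}
Value at /g/kxt/kjg: 99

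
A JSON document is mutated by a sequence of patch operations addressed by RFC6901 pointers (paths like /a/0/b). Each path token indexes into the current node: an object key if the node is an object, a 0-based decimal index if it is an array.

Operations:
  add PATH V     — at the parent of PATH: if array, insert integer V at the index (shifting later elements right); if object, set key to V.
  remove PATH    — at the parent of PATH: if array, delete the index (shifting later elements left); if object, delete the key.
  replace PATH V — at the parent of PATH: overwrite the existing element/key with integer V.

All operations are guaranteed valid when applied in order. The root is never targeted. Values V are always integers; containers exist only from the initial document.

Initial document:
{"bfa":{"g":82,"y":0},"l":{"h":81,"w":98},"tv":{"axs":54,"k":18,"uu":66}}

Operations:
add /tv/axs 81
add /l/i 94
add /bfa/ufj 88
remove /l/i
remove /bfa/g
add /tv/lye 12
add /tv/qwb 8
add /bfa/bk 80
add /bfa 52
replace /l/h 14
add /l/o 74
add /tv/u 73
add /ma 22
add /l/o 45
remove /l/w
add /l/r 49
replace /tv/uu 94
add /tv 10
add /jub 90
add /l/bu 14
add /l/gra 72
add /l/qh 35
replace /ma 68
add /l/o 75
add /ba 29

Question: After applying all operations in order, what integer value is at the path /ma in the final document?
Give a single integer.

After op 1 (add /tv/axs 81): {"bfa":{"g":82,"y":0},"l":{"h":81,"w":98},"tv":{"axs":81,"k":18,"uu":66}}
After op 2 (add /l/i 94): {"bfa":{"g":82,"y":0},"l":{"h":81,"i":94,"w":98},"tv":{"axs":81,"k":18,"uu":66}}
After op 3 (add /bfa/ufj 88): {"bfa":{"g":82,"ufj":88,"y":0},"l":{"h":81,"i":94,"w":98},"tv":{"axs":81,"k":18,"uu":66}}
After op 4 (remove /l/i): {"bfa":{"g":82,"ufj":88,"y":0},"l":{"h":81,"w":98},"tv":{"axs":81,"k":18,"uu":66}}
After op 5 (remove /bfa/g): {"bfa":{"ufj":88,"y":0},"l":{"h":81,"w":98},"tv":{"axs":81,"k":18,"uu":66}}
After op 6 (add /tv/lye 12): {"bfa":{"ufj":88,"y":0},"l":{"h":81,"w":98},"tv":{"axs":81,"k":18,"lye":12,"uu":66}}
After op 7 (add /tv/qwb 8): {"bfa":{"ufj":88,"y":0},"l":{"h":81,"w":98},"tv":{"axs":81,"k":18,"lye":12,"qwb":8,"uu":66}}
After op 8 (add /bfa/bk 80): {"bfa":{"bk":80,"ufj":88,"y":0},"l":{"h":81,"w":98},"tv":{"axs":81,"k":18,"lye":12,"qwb":8,"uu":66}}
After op 9 (add /bfa 52): {"bfa":52,"l":{"h":81,"w":98},"tv":{"axs":81,"k":18,"lye":12,"qwb":8,"uu":66}}
After op 10 (replace /l/h 14): {"bfa":52,"l":{"h":14,"w":98},"tv":{"axs":81,"k":18,"lye":12,"qwb":8,"uu":66}}
After op 11 (add /l/o 74): {"bfa":52,"l":{"h":14,"o":74,"w":98},"tv":{"axs":81,"k":18,"lye":12,"qwb":8,"uu":66}}
After op 12 (add /tv/u 73): {"bfa":52,"l":{"h":14,"o":74,"w":98},"tv":{"axs":81,"k":18,"lye":12,"qwb":8,"u":73,"uu":66}}
After op 13 (add /ma 22): {"bfa":52,"l":{"h":14,"o":74,"w":98},"ma":22,"tv":{"axs":81,"k":18,"lye":12,"qwb":8,"u":73,"uu":66}}
After op 14 (add /l/o 45): {"bfa":52,"l":{"h":14,"o":45,"w":98},"ma":22,"tv":{"axs":81,"k":18,"lye":12,"qwb":8,"u":73,"uu":66}}
After op 15 (remove /l/w): {"bfa":52,"l":{"h":14,"o":45},"ma":22,"tv":{"axs":81,"k":18,"lye":12,"qwb":8,"u":73,"uu":66}}
After op 16 (add /l/r 49): {"bfa":52,"l":{"h":14,"o":45,"r":49},"ma":22,"tv":{"axs":81,"k":18,"lye":12,"qwb":8,"u":73,"uu":66}}
After op 17 (replace /tv/uu 94): {"bfa":52,"l":{"h":14,"o":45,"r":49},"ma":22,"tv":{"axs":81,"k":18,"lye":12,"qwb":8,"u":73,"uu":94}}
After op 18 (add /tv 10): {"bfa":52,"l":{"h":14,"o":45,"r":49},"ma":22,"tv":10}
After op 19 (add /jub 90): {"bfa":52,"jub":90,"l":{"h":14,"o":45,"r":49},"ma":22,"tv":10}
After op 20 (add /l/bu 14): {"bfa":52,"jub":90,"l":{"bu":14,"h":14,"o":45,"r":49},"ma":22,"tv":10}
After op 21 (add /l/gra 72): {"bfa":52,"jub":90,"l":{"bu":14,"gra":72,"h":14,"o":45,"r":49},"ma":22,"tv":10}
After op 22 (add /l/qh 35): {"bfa":52,"jub":90,"l":{"bu":14,"gra":72,"h":14,"o":45,"qh":35,"r":49},"ma":22,"tv":10}
After op 23 (replace /ma 68): {"bfa":52,"jub":90,"l":{"bu":14,"gra":72,"h":14,"o":45,"qh":35,"r":49},"ma":68,"tv":10}
After op 24 (add /l/o 75): {"bfa":52,"jub":90,"l":{"bu":14,"gra":72,"h":14,"o":75,"qh":35,"r":49},"ma":68,"tv":10}
After op 25 (add /ba 29): {"ba":29,"bfa":52,"jub":90,"l":{"bu":14,"gra":72,"h":14,"o":75,"qh":35,"r":49},"ma":68,"tv":10}
Value at /ma: 68

Answer: 68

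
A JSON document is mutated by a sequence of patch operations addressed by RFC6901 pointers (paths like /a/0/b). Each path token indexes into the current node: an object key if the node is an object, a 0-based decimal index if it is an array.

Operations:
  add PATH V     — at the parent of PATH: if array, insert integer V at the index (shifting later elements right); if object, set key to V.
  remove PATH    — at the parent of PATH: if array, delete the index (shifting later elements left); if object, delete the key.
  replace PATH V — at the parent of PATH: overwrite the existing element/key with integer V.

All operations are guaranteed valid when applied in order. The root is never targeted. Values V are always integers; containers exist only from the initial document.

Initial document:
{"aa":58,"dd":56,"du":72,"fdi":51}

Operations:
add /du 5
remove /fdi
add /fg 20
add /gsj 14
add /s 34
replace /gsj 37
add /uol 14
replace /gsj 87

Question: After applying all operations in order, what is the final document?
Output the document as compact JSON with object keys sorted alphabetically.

Answer: {"aa":58,"dd":56,"du":5,"fg":20,"gsj":87,"s":34,"uol":14}

Derivation:
After op 1 (add /du 5): {"aa":58,"dd":56,"du":5,"fdi":51}
After op 2 (remove /fdi): {"aa":58,"dd":56,"du":5}
After op 3 (add /fg 20): {"aa":58,"dd":56,"du":5,"fg":20}
After op 4 (add /gsj 14): {"aa":58,"dd":56,"du":5,"fg":20,"gsj":14}
After op 5 (add /s 34): {"aa":58,"dd":56,"du":5,"fg":20,"gsj":14,"s":34}
After op 6 (replace /gsj 37): {"aa":58,"dd":56,"du":5,"fg":20,"gsj":37,"s":34}
After op 7 (add /uol 14): {"aa":58,"dd":56,"du":5,"fg":20,"gsj":37,"s":34,"uol":14}
After op 8 (replace /gsj 87): {"aa":58,"dd":56,"du":5,"fg":20,"gsj":87,"s":34,"uol":14}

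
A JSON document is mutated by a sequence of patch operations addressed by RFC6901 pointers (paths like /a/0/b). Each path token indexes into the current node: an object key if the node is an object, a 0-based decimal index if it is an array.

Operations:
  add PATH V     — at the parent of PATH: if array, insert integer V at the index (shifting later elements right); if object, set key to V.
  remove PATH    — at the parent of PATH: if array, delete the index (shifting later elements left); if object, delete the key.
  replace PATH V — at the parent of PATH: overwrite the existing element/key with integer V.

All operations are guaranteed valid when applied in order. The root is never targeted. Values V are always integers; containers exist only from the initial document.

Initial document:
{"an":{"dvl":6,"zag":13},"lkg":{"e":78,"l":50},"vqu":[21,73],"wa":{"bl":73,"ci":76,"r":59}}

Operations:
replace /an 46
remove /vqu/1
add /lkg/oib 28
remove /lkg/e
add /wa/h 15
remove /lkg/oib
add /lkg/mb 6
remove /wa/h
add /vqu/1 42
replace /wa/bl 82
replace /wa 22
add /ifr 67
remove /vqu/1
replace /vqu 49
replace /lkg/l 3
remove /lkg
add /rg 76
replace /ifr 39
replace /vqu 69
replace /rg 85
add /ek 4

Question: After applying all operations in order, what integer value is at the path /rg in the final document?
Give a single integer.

Answer: 85

Derivation:
After op 1 (replace /an 46): {"an":46,"lkg":{"e":78,"l":50},"vqu":[21,73],"wa":{"bl":73,"ci":76,"r":59}}
After op 2 (remove /vqu/1): {"an":46,"lkg":{"e":78,"l":50},"vqu":[21],"wa":{"bl":73,"ci":76,"r":59}}
After op 3 (add /lkg/oib 28): {"an":46,"lkg":{"e":78,"l":50,"oib":28},"vqu":[21],"wa":{"bl":73,"ci":76,"r":59}}
After op 4 (remove /lkg/e): {"an":46,"lkg":{"l":50,"oib":28},"vqu":[21],"wa":{"bl":73,"ci":76,"r":59}}
After op 5 (add /wa/h 15): {"an":46,"lkg":{"l":50,"oib":28},"vqu":[21],"wa":{"bl":73,"ci":76,"h":15,"r":59}}
After op 6 (remove /lkg/oib): {"an":46,"lkg":{"l":50},"vqu":[21],"wa":{"bl":73,"ci":76,"h":15,"r":59}}
After op 7 (add /lkg/mb 6): {"an":46,"lkg":{"l":50,"mb":6},"vqu":[21],"wa":{"bl":73,"ci":76,"h":15,"r":59}}
After op 8 (remove /wa/h): {"an":46,"lkg":{"l":50,"mb":6},"vqu":[21],"wa":{"bl":73,"ci":76,"r":59}}
After op 9 (add /vqu/1 42): {"an":46,"lkg":{"l":50,"mb":6},"vqu":[21,42],"wa":{"bl":73,"ci":76,"r":59}}
After op 10 (replace /wa/bl 82): {"an":46,"lkg":{"l":50,"mb":6},"vqu":[21,42],"wa":{"bl":82,"ci":76,"r":59}}
After op 11 (replace /wa 22): {"an":46,"lkg":{"l":50,"mb":6},"vqu":[21,42],"wa":22}
After op 12 (add /ifr 67): {"an":46,"ifr":67,"lkg":{"l":50,"mb":6},"vqu":[21,42],"wa":22}
After op 13 (remove /vqu/1): {"an":46,"ifr":67,"lkg":{"l":50,"mb":6},"vqu":[21],"wa":22}
After op 14 (replace /vqu 49): {"an":46,"ifr":67,"lkg":{"l":50,"mb":6},"vqu":49,"wa":22}
After op 15 (replace /lkg/l 3): {"an":46,"ifr":67,"lkg":{"l":3,"mb":6},"vqu":49,"wa":22}
After op 16 (remove /lkg): {"an":46,"ifr":67,"vqu":49,"wa":22}
After op 17 (add /rg 76): {"an":46,"ifr":67,"rg":76,"vqu":49,"wa":22}
After op 18 (replace /ifr 39): {"an":46,"ifr":39,"rg":76,"vqu":49,"wa":22}
After op 19 (replace /vqu 69): {"an":46,"ifr":39,"rg":76,"vqu":69,"wa":22}
After op 20 (replace /rg 85): {"an":46,"ifr":39,"rg":85,"vqu":69,"wa":22}
After op 21 (add /ek 4): {"an":46,"ek":4,"ifr":39,"rg":85,"vqu":69,"wa":22}
Value at /rg: 85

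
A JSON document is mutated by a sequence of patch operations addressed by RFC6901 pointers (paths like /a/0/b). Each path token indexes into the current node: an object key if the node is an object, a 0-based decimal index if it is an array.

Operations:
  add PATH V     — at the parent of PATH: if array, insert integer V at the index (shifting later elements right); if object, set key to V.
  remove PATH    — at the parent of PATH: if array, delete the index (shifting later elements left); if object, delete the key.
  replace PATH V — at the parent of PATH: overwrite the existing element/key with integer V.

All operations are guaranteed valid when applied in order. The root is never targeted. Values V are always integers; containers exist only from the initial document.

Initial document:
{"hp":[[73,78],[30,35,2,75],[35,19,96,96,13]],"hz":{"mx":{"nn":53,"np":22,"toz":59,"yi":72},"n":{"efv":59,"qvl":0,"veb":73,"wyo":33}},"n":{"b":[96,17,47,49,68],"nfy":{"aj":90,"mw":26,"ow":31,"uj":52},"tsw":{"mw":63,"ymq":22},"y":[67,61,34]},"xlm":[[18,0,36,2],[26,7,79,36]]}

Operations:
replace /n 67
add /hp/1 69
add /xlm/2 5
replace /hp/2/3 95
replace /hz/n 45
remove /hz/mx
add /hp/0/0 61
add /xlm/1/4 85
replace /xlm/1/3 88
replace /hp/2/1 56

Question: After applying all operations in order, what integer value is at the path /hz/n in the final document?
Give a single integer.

Answer: 45

Derivation:
After op 1 (replace /n 67): {"hp":[[73,78],[30,35,2,75],[35,19,96,96,13]],"hz":{"mx":{"nn":53,"np":22,"toz":59,"yi":72},"n":{"efv":59,"qvl":0,"veb":73,"wyo":33}},"n":67,"xlm":[[18,0,36,2],[26,7,79,36]]}
After op 2 (add /hp/1 69): {"hp":[[73,78],69,[30,35,2,75],[35,19,96,96,13]],"hz":{"mx":{"nn":53,"np":22,"toz":59,"yi":72},"n":{"efv":59,"qvl":0,"veb":73,"wyo":33}},"n":67,"xlm":[[18,0,36,2],[26,7,79,36]]}
After op 3 (add /xlm/2 5): {"hp":[[73,78],69,[30,35,2,75],[35,19,96,96,13]],"hz":{"mx":{"nn":53,"np":22,"toz":59,"yi":72},"n":{"efv":59,"qvl":0,"veb":73,"wyo":33}},"n":67,"xlm":[[18,0,36,2],[26,7,79,36],5]}
After op 4 (replace /hp/2/3 95): {"hp":[[73,78],69,[30,35,2,95],[35,19,96,96,13]],"hz":{"mx":{"nn":53,"np":22,"toz":59,"yi":72},"n":{"efv":59,"qvl":0,"veb":73,"wyo":33}},"n":67,"xlm":[[18,0,36,2],[26,7,79,36],5]}
After op 5 (replace /hz/n 45): {"hp":[[73,78],69,[30,35,2,95],[35,19,96,96,13]],"hz":{"mx":{"nn":53,"np":22,"toz":59,"yi":72},"n":45},"n":67,"xlm":[[18,0,36,2],[26,7,79,36],5]}
After op 6 (remove /hz/mx): {"hp":[[73,78],69,[30,35,2,95],[35,19,96,96,13]],"hz":{"n":45},"n":67,"xlm":[[18,0,36,2],[26,7,79,36],5]}
After op 7 (add /hp/0/0 61): {"hp":[[61,73,78],69,[30,35,2,95],[35,19,96,96,13]],"hz":{"n":45},"n":67,"xlm":[[18,0,36,2],[26,7,79,36],5]}
After op 8 (add /xlm/1/4 85): {"hp":[[61,73,78],69,[30,35,2,95],[35,19,96,96,13]],"hz":{"n":45},"n":67,"xlm":[[18,0,36,2],[26,7,79,36,85],5]}
After op 9 (replace /xlm/1/3 88): {"hp":[[61,73,78],69,[30,35,2,95],[35,19,96,96,13]],"hz":{"n":45},"n":67,"xlm":[[18,0,36,2],[26,7,79,88,85],5]}
After op 10 (replace /hp/2/1 56): {"hp":[[61,73,78],69,[30,56,2,95],[35,19,96,96,13]],"hz":{"n":45},"n":67,"xlm":[[18,0,36,2],[26,7,79,88,85],5]}
Value at /hz/n: 45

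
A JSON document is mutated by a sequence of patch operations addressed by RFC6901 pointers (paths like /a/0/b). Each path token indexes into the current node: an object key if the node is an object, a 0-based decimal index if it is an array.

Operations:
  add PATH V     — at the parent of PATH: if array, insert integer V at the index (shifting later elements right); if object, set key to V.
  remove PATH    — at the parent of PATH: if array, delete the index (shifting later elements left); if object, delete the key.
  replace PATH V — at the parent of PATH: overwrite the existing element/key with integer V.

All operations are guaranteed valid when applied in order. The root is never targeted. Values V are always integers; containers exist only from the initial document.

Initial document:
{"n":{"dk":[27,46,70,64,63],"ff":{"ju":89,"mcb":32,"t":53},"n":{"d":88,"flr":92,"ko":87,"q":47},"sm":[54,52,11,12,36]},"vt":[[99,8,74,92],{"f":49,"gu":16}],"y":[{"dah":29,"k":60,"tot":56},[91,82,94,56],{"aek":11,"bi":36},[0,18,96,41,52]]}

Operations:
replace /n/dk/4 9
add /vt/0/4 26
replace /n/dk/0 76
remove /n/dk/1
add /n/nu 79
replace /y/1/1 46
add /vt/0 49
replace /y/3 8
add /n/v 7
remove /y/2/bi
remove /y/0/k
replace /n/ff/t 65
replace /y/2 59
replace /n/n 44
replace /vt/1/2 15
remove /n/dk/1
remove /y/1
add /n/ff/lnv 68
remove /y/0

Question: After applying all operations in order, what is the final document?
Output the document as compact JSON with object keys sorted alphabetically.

Answer: {"n":{"dk":[76,64,9],"ff":{"ju":89,"lnv":68,"mcb":32,"t":65},"n":44,"nu":79,"sm":[54,52,11,12,36],"v":7},"vt":[49,[99,8,15,92,26],{"f":49,"gu":16}],"y":[59,8]}

Derivation:
After op 1 (replace /n/dk/4 9): {"n":{"dk":[27,46,70,64,9],"ff":{"ju":89,"mcb":32,"t":53},"n":{"d":88,"flr":92,"ko":87,"q":47},"sm":[54,52,11,12,36]},"vt":[[99,8,74,92],{"f":49,"gu":16}],"y":[{"dah":29,"k":60,"tot":56},[91,82,94,56],{"aek":11,"bi":36},[0,18,96,41,52]]}
After op 2 (add /vt/0/4 26): {"n":{"dk":[27,46,70,64,9],"ff":{"ju":89,"mcb":32,"t":53},"n":{"d":88,"flr":92,"ko":87,"q":47},"sm":[54,52,11,12,36]},"vt":[[99,8,74,92,26],{"f":49,"gu":16}],"y":[{"dah":29,"k":60,"tot":56},[91,82,94,56],{"aek":11,"bi":36},[0,18,96,41,52]]}
After op 3 (replace /n/dk/0 76): {"n":{"dk":[76,46,70,64,9],"ff":{"ju":89,"mcb":32,"t":53},"n":{"d":88,"flr":92,"ko":87,"q":47},"sm":[54,52,11,12,36]},"vt":[[99,8,74,92,26],{"f":49,"gu":16}],"y":[{"dah":29,"k":60,"tot":56},[91,82,94,56],{"aek":11,"bi":36},[0,18,96,41,52]]}
After op 4 (remove /n/dk/1): {"n":{"dk":[76,70,64,9],"ff":{"ju":89,"mcb":32,"t":53},"n":{"d":88,"flr":92,"ko":87,"q":47},"sm":[54,52,11,12,36]},"vt":[[99,8,74,92,26],{"f":49,"gu":16}],"y":[{"dah":29,"k":60,"tot":56},[91,82,94,56],{"aek":11,"bi":36},[0,18,96,41,52]]}
After op 5 (add /n/nu 79): {"n":{"dk":[76,70,64,9],"ff":{"ju":89,"mcb":32,"t":53},"n":{"d":88,"flr":92,"ko":87,"q":47},"nu":79,"sm":[54,52,11,12,36]},"vt":[[99,8,74,92,26],{"f":49,"gu":16}],"y":[{"dah":29,"k":60,"tot":56},[91,82,94,56],{"aek":11,"bi":36},[0,18,96,41,52]]}
After op 6 (replace /y/1/1 46): {"n":{"dk":[76,70,64,9],"ff":{"ju":89,"mcb":32,"t":53},"n":{"d":88,"flr":92,"ko":87,"q":47},"nu":79,"sm":[54,52,11,12,36]},"vt":[[99,8,74,92,26],{"f":49,"gu":16}],"y":[{"dah":29,"k":60,"tot":56},[91,46,94,56],{"aek":11,"bi":36},[0,18,96,41,52]]}
After op 7 (add /vt/0 49): {"n":{"dk":[76,70,64,9],"ff":{"ju":89,"mcb":32,"t":53},"n":{"d":88,"flr":92,"ko":87,"q":47},"nu":79,"sm":[54,52,11,12,36]},"vt":[49,[99,8,74,92,26],{"f":49,"gu":16}],"y":[{"dah":29,"k":60,"tot":56},[91,46,94,56],{"aek":11,"bi":36},[0,18,96,41,52]]}
After op 8 (replace /y/3 8): {"n":{"dk":[76,70,64,9],"ff":{"ju":89,"mcb":32,"t":53},"n":{"d":88,"flr":92,"ko":87,"q":47},"nu":79,"sm":[54,52,11,12,36]},"vt":[49,[99,8,74,92,26],{"f":49,"gu":16}],"y":[{"dah":29,"k":60,"tot":56},[91,46,94,56],{"aek":11,"bi":36},8]}
After op 9 (add /n/v 7): {"n":{"dk":[76,70,64,9],"ff":{"ju":89,"mcb":32,"t":53},"n":{"d":88,"flr":92,"ko":87,"q":47},"nu":79,"sm":[54,52,11,12,36],"v":7},"vt":[49,[99,8,74,92,26],{"f":49,"gu":16}],"y":[{"dah":29,"k":60,"tot":56},[91,46,94,56],{"aek":11,"bi":36},8]}
After op 10 (remove /y/2/bi): {"n":{"dk":[76,70,64,9],"ff":{"ju":89,"mcb":32,"t":53},"n":{"d":88,"flr":92,"ko":87,"q":47},"nu":79,"sm":[54,52,11,12,36],"v":7},"vt":[49,[99,8,74,92,26],{"f":49,"gu":16}],"y":[{"dah":29,"k":60,"tot":56},[91,46,94,56],{"aek":11},8]}
After op 11 (remove /y/0/k): {"n":{"dk":[76,70,64,9],"ff":{"ju":89,"mcb":32,"t":53},"n":{"d":88,"flr":92,"ko":87,"q":47},"nu":79,"sm":[54,52,11,12,36],"v":7},"vt":[49,[99,8,74,92,26],{"f":49,"gu":16}],"y":[{"dah":29,"tot":56},[91,46,94,56],{"aek":11},8]}
After op 12 (replace /n/ff/t 65): {"n":{"dk":[76,70,64,9],"ff":{"ju":89,"mcb":32,"t":65},"n":{"d":88,"flr":92,"ko":87,"q":47},"nu":79,"sm":[54,52,11,12,36],"v":7},"vt":[49,[99,8,74,92,26],{"f":49,"gu":16}],"y":[{"dah":29,"tot":56},[91,46,94,56],{"aek":11},8]}
After op 13 (replace /y/2 59): {"n":{"dk":[76,70,64,9],"ff":{"ju":89,"mcb":32,"t":65},"n":{"d":88,"flr":92,"ko":87,"q":47},"nu":79,"sm":[54,52,11,12,36],"v":7},"vt":[49,[99,8,74,92,26],{"f":49,"gu":16}],"y":[{"dah":29,"tot":56},[91,46,94,56],59,8]}
After op 14 (replace /n/n 44): {"n":{"dk":[76,70,64,9],"ff":{"ju":89,"mcb":32,"t":65},"n":44,"nu":79,"sm":[54,52,11,12,36],"v":7},"vt":[49,[99,8,74,92,26],{"f":49,"gu":16}],"y":[{"dah":29,"tot":56},[91,46,94,56],59,8]}
After op 15 (replace /vt/1/2 15): {"n":{"dk":[76,70,64,9],"ff":{"ju":89,"mcb":32,"t":65},"n":44,"nu":79,"sm":[54,52,11,12,36],"v":7},"vt":[49,[99,8,15,92,26],{"f":49,"gu":16}],"y":[{"dah":29,"tot":56},[91,46,94,56],59,8]}
After op 16 (remove /n/dk/1): {"n":{"dk":[76,64,9],"ff":{"ju":89,"mcb":32,"t":65},"n":44,"nu":79,"sm":[54,52,11,12,36],"v":7},"vt":[49,[99,8,15,92,26],{"f":49,"gu":16}],"y":[{"dah":29,"tot":56},[91,46,94,56],59,8]}
After op 17 (remove /y/1): {"n":{"dk":[76,64,9],"ff":{"ju":89,"mcb":32,"t":65},"n":44,"nu":79,"sm":[54,52,11,12,36],"v":7},"vt":[49,[99,8,15,92,26],{"f":49,"gu":16}],"y":[{"dah":29,"tot":56},59,8]}
After op 18 (add /n/ff/lnv 68): {"n":{"dk":[76,64,9],"ff":{"ju":89,"lnv":68,"mcb":32,"t":65},"n":44,"nu":79,"sm":[54,52,11,12,36],"v":7},"vt":[49,[99,8,15,92,26],{"f":49,"gu":16}],"y":[{"dah":29,"tot":56},59,8]}
After op 19 (remove /y/0): {"n":{"dk":[76,64,9],"ff":{"ju":89,"lnv":68,"mcb":32,"t":65},"n":44,"nu":79,"sm":[54,52,11,12,36],"v":7},"vt":[49,[99,8,15,92,26],{"f":49,"gu":16}],"y":[59,8]}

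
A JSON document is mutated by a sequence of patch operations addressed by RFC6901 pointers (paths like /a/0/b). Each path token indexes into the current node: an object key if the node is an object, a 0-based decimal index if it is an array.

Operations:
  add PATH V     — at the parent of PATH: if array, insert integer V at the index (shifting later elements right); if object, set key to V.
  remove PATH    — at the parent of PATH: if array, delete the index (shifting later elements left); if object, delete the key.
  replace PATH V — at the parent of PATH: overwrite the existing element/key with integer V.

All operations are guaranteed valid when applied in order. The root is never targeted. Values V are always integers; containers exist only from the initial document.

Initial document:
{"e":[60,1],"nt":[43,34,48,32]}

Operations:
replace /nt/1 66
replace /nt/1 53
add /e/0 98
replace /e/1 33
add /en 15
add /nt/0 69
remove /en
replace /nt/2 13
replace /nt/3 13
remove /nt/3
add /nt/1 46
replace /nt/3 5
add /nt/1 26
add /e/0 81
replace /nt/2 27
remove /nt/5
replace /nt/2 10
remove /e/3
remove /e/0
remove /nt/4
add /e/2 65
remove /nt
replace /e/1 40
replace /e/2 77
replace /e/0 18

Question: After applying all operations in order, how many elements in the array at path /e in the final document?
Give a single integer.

Answer: 3

Derivation:
After op 1 (replace /nt/1 66): {"e":[60,1],"nt":[43,66,48,32]}
After op 2 (replace /nt/1 53): {"e":[60,1],"nt":[43,53,48,32]}
After op 3 (add /e/0 98): {"e":[98,60,1],"nt":[43,53,48,32]}
After op 4 (replace /e/1 33): {"e":[98,33,1],"nt":[43,53,48,32]}
After op 5 (add /en 15): {"e":[98,33,1],"en":15,"nt":[43,53,48,32]}
After op 6 (add /nt/0 69): {"e":[98,33,1],"en":15,"nt":[69,43,53,48,32]}
After op 7 (remove /en): {"e":[98,33,1],"nt":[69,43,53,48,32]}
After op 8 (replace /nt/2 13): {"e":[98,33,1],"nt":[69,43,13,48,32]}
After op 9 (replace /nt/3 13): {"e":[98,33,1],"nt":[69,43,13,13,32]}
After op 10 (remove /nt/3): {"e":[98,33,1],"nt":[69,43,13,32]}
After op 11 (add /nt/1 46): {"e":[98,33,1],"nt":[69,46,43,13,32]}
After op 12 (replace /nt/3 5): {"e":[98,33,1],"nt":[69,46,43,5,32]}
After op 13 (add /nt/1 26): {"e":[98,33,1],"nt":[69,26,46,43,5,32]}
After op 14 (add /e/0 81): {"e":[81,98,33,1],"nt":[69,26,46,43,5,32]}
After op 15 (replace /nt/2 27): {"e":[81,98,33,1],"nt":[69,26,27,43,5,32]}
After op 16 (remove /nt/5): {"e":[81,98,33,1],"nt":[69,26,27,43,5]}
After op 17 (replace /nt/2 10): {"e":[81,98,33,1],"nt":[69,26,10,43,5]}
After op 18 (remove /e/3): {"e":[81,98,33],"nt":[69,26,10,43,5]}
After op 19 (remove /e/0): {"e":[98,33],"nt":[69,26,10,43,5]}
After op 20 (remove /nt/4): {"e":[98,33],"nt":[69,26,10,43]}
After op 21 (add /e/2 65): {"e":[98,33,65],"nt":[69,26,10,43]}
After op 22 (remove /nt): {"e":[98,33,65]}
After op 23 (replace /e/1 40): {"e":[98,40,65]}
After op 24 (replace /e/2 77): {"e":[98,40,77]}
After op 25 (replace /e/0 18): {"e":[18,40,77]}
Size at path /e: 3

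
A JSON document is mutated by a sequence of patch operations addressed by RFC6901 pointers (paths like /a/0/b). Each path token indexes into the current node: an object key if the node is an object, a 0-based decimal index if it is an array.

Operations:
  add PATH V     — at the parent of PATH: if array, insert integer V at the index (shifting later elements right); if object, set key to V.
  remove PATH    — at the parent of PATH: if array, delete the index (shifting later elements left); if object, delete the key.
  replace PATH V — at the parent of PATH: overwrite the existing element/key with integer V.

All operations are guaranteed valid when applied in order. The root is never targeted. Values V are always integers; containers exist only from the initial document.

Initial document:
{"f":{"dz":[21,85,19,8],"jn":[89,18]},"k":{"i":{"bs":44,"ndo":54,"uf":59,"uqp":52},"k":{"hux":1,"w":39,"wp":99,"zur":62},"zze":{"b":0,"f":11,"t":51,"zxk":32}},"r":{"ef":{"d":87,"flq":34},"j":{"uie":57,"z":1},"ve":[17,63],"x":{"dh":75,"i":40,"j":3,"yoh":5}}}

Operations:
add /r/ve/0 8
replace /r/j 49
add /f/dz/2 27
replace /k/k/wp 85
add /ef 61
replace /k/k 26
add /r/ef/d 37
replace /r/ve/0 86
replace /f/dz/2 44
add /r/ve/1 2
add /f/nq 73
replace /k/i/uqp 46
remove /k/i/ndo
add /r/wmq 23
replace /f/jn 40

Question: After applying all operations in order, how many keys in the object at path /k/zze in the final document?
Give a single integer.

After op 1 (add /r/ve/0 8): {"f":{"dz":[21,85,19,8],"jn":[89,18]},"k":{"i":{"bs":44,"ndo":54,"uf":59,"uqp":52},"k":{"hux":1,"w":39,"wp":99,"zur":62},"zze":{"b":0,"f":11,"t":51,"zxk":32}},"r":{"ef":{"d":87,"flq":34},"j":{"uie":57,"z":1},"ve":[8,17,63],"x":{"dh":75,"i":40,"j":3,"yoh":5}}}
After op 2 (replace /r/j 49): {"f":{"dz":[21,85,19,8],"jn":[89,18]},"k":{"i":{"bs":44,"ndo":54,"uf":59,"uqp":52},"k":{"hux":1,"w":39,"wp":99,"zur":62},"zze":{"b":0,"f":11,"t":51,"zxk":32}},"r":{"ef":{"d":87,"flq":34},"j":49,"ve":[8,17,63],"x":{"dh":75,"i":40,"j":3,"yoh":5}}}
After op 3 (add /f/dz/2 27): {"f":{"dz":[21,85,27,19,8],"jn":[89,18]},"k":{"i":{"bs":44,"ndo":54,"uf":59,"uqp":52},"k":{"hux":1,"w":39,"wp":99,"zur":62},"zze":{"b":0,"f":11,"t":51,"zxk":32}},"r":{"ef":{"d":87,"flq":34},"j":49,"ve":[8,17,63],"x":{"dh":75,"i":40,"j":3,"yoh":5}}}
After op 4 (replace /k/k/wp 85): {"f":{"dz":[21,85,27,19,8],"jn":[89,18]},"k":{"i":{"bs":44,"ndo":54,"uf":59,"uqp":52},"k":{"hux":1,"w":39,"wp":85,"zur":62},"zze":{"b":0,"f":11,"t":51,"zxk":32}},"r":{"ef":{"d":87,"flq":34},"j":49,"ve":[8,17,63],"x":{"dh":75,"i":40,"j":3,"yoh":5}}}
After op 5 (add /ef 61): {"ef":61,"f":{"dz":[21,85,27,19,8],"jn":[89,18]},"k":{"i":{"bs":44,"ndo":54,"uf":59,"uqp":52},"k":{"hux":1,"w":39,"wp":85,"zur":62},"zze":{"b":0,"f":11,"t":51,"zxk":32}},"r":{"ef":{"d":87,"flq":34},"j":49,"ve":[8,17,63],"x":{"dh":75,"i":40,"j":3,"yoh":5}}}
After op 6 (replace /k/k 26): {"ef":61,"f":{"dz":[21,85,27,19,8],"jn":[89,18]},"k":{"i":{"bs":44,"ndo":54,"uf":59,"uqp":52},"k":26,"zze":{"b":0,"f":11,"t":51,"zxk":32}},"r":{"ef":{"d":87,"flq":34},"j":49,"ve":[8,17,63],"x":{"dh":75,"i":40,"j":3,"yoh":5}}}
After op 7 (add /r/ef/d 37): {"ef":61,"f":{"dz":[21,85,27,19,8],"jn":[89,18]},"k":{"i":{"bs":44,"ndo":54,"uf":59,"uqp":52},"k":26,"zze":{"b":0,"f":11,"t":51,"zxk":32}},"r":{"ef":{"d":37,"flq":34},"j":49,"ve":[8,17,63],"x":{"dh":75,"i":40,"j":3,"yoh":5}}}
After op 8 (replace /r/ve/0 86): {"ef":61,"f":{"dz":[21,85,27,19,8],"jn":[89,18]},"k":{"i":{"bs":44,"ndo":54,"uf":59,"uqp":52},"k":26,"zze":{"b":0,"f":11,"t":51,"zxk":32}},"r":{"ef":{"d":37,"flq":34},"j":49,"ve":[86,17,63],"x":{"dh":75,"i":40,"j":3,"yoh":5}}}
After op 9 (replace /f/dz/2 44): {"ef":61,"f":{"dz":[21,85,44,19,8],"jn":[89,18]},"k":{"i":{"bs":44,"ndo":54,"uf":59,"uqp":52},"k":26,"zze":{"b":0,"f":11,"t":51,"zxk":32}},"r":{"ef":{"d":37,"flq":34},"j":49,"ve":[86,17,63],"x":{"dh":75,"i":40,"j":3,"yoh":5}}}
After op 10 (add /r/ve/1 2): {"ef":61,"f":{"dz":[21,85,44,19,8],"jn":[89,18]},"k":{"i":{"bs":44,"ndo":54,"uf":59,"uqp":52},"k":26,"zze":{"b":0,"f":11,"t":51,"zxk":32}},"r":{"ef":{"d":37,"flq":34},"j":49,"ve":[86,2,17,63],"x":{"dh":75,"i":40,"j":3,"yoh":5}}}
After op 11 (add /f/nq 73): {"ef":61,"f":{"dz":[21,85,44,19,8],"jn":[89,18],"nq":73},"k":{"i":{"bs":44,"ndo":54,"uf":59,"uqp":52},"k":26,"zze":{"b":0,"f":11,"t":51,"zxk":32}},"r":{"ef":{"d":37,"flq":34},"j":49,"ve":[86,2,17,63],"x":{"dh":75,"i":40,"j":3,"yoh":5}}}
After op 12 (replace /k/i/uqp 46): {"ef":61,"f":{"dz":[21,85,44,19,8],"jn":[89,18],"nq":73},"k":{"i":{"bs":44,"ndo":54,"uf":59,"uqp":46},"k":26,"zze":{"b":0,"f":11,"t":51,"zxk":32}},"r":{"ef":{"d":37,"flq":34},"j":49,"ve":[86,2,17,63],"x":{"dh":75,"i":40,"j":3,"yoh":5}}}
After op 13 (remove /k/i/ndo): {"ef":61,"f":{"dz":[21,85,44,19,8],"jn":[89,18],"nq":73},"k":{"i":{"bs":44,"uf":59,"uqp":46},"k":26,"zze":{"b":0,"f":11,"t":51,"zxk":32}},"r":{"ef":{"d":37,"flq":34},"j":49,"ve":[86,2,17,63],"x":{"dh":75,"i":40,"j":3,"yoh":5}}}
After op 14 (add /r/wmq 23): {"ef":61,"f":{"dz":[21,85,44,19,8],"jn":[89,18],"nq":73},"k":{"i":{"bs":44,"uf":59,"uqp":46},"k":26,"zze":{"b":0,"f":11,"t":51,"zxk":32}},"r":{"ef":{"d":37,"flq":34},"j":49,"ve":[86,2,17,63],"wmq":23,"x":{"dh":75,"i":40,"j":3,"yoh":5}}}
After op 15 (replace /f/jn 40): {"ef":61,"f":{"dz":[21,85,44,19,8],"jn":40,"nq":73},"k":{"i":{"bs":44,"uf":59,"uqp":46},"k":26,"zze":{"b":0,"f":11,"t":51,"zxk":32}},"r":{"ef":{"d":37,"flq":34},"j":49,"ve":[86,2,17,63],"wmq":23,"x":{"dh":75,"i":40,"j":3,"yoh":5}}}
Size at path /k/zze: 4

Answer: 4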